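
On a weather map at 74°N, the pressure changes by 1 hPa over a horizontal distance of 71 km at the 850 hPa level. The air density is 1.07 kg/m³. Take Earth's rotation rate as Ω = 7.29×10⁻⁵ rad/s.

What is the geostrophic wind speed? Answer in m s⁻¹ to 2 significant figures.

Coriolis parameter at 74°N:
f = 2Ω sin φ = 2 × 7.29×10⁻⁵ × sin 74° = 1.40×10⁻⁴ s⁻¹
Pressure gradient: |∂P/∂n| = 100 Pa / 71000 m = 1.41×10⁻³ Pa/m
Geostrophic balance (pressure-gradient force = Coriolis force):
V_g = (1/(fρ)) |∂P/∂n| = 1.41×10⁻³ / (1.40×10⁻⁴ × 1.07) = 9.39 m/s

9.4 m s⁻¹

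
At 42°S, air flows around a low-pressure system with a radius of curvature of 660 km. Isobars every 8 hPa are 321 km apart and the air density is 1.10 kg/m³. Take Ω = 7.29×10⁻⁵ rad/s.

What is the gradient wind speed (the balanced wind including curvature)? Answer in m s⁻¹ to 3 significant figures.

18.1 m s⁻¹

Coriolis parameter at 42°S:
f = 2Ω sin φ = 2 × 7.29×10⁻⁵ × sin 42° = 9.76×10⁻⁵ s⁻¹
Pressure gradient: |∂P/∂n| = 800 Pa / 321000 m = 2.49×10⁻³ Pa/m
Geostrophic speed: V_g = |∂P/∂n|/(fρ) = 2.49×10⁻³/(9.76×10⁻⁵ × 1.10) = 23.2 m/s
Around a low, centrifugal force acts outward with Coriolis, so pressure-gradient force balances both:
(1/ρ)|∂P/∂n| = fV + V²/R  →  V² + fR·V − fR·V_g = 0
With fR = 9.76×10⁻⁵ × 660×10³ m = 64.4 m/s:
V = [−fR + √((fR)² + 4 fR V_g)]/2 = [−64.4 + √(64.4² + 4×64.4×23.2)]/2 = 18.1 m/s
Subgeostrophic (V < V_g = 23.2 m/s), as expected around a low.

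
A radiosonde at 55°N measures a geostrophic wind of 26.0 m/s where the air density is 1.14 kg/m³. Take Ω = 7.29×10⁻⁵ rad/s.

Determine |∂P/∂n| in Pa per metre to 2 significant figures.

3.5×10⁻³ Pa/m

Coriolis parameter at 55°N:
f = 2Ω sin φ = 2 × 7.29×10⁻⁵ × sin 55° = 1.19×10⁻⁴ s⁻¹
Geostrophic balance rearranged: |∂P/∂n| = f ρ V_g
|∂P/∂n| = 1.19×10⁻⁴ × 1.14 × 26.0 = 3.54×10⁻³ Pa/m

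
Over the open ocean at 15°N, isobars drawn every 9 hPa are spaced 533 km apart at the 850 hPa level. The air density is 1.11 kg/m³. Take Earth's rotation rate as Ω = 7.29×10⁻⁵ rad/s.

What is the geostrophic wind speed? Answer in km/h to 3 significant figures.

Coriolis parameter at 15°N:
f = 2Ω sin φ = 2 × 7.29×10⁻⁵ × sin 15° = 3.77×10⁻⁵ s⁻¹
Pressure gradient: |∂P/∂n| = 900 Pa / 533000 m = 1.69×10⁻³ Pa/m
Geostrophic balance (pressure-gradient force = Coriolis force):
V_g = (1/(fρ)) |∂P/∂n| = 1.69×10⁻³ / (3.77×10⁻⁵ × 1.11) = 40.3 m/s
Converting: 40.3 m/s × 3.6 = 145 km/h

145 km/h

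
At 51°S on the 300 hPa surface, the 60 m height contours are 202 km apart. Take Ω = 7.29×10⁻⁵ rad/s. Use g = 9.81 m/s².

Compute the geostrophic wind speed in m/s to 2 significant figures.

Coriolis parameter at 51°S:
f = 2Ω sin φ = 2 × 7.29×10⁻⁵ × sin 51° = 1.13×10⁻⁴ s⁻¹
Height gradient: |∂Z/∂n| = 60 m / 202000 m = 2.97×10⁻⁴
On a pressure surface, geostrophic balance gives V_g = (g/f)|∂Z/∂n|:
V_g = 9.81 × 2.97×10⁻⁴ / 1.13×10⁻⁴ = 25.7 m/s

26 m/s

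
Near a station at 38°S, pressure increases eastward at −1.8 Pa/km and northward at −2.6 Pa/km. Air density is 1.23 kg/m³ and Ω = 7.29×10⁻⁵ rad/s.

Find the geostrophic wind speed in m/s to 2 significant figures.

Coriolis parameter at 38°S:
f = 2Ω sin φ = 2 × 7.29×10⁻⁵ × sin 38° = 8.98×10⁻⁵ s⁻¹
In the Southern Hemisphere f is negative: f = −8.98×10⁻⁵ s⁻¹.
Component geostrophic relations (x east, y north):
u_g = −(1/(fρ)) ∂P/∂y,  v_g = (1/(fρ)) ∂P/∂x
u_g = −(−2.6×10⁻³)/(−8.98×10⁻⁵ × 1.23) = −23.5 m/s;  v_g = (−1.8×10⁻³)/(−8.98×10⁻⁵ × 1.23) = 16.3 m/s
|V_g| = √(u_g² + v_g²) = 28.6 m/s

29 m/s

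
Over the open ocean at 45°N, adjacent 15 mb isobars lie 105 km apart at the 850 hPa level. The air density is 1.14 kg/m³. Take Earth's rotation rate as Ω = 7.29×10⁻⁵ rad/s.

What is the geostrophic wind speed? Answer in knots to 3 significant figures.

Coriolis parameter at 45°N:
f = 2Ω sin φ = 2 × 7.29×10⁻⁵ × sin 45° = 1.03×10⁻⁴ s⁻¹
Pressure gradient: |∂P/∂n| = 1500 Pa / 105000 m = 1.43×10⁻² Pa/m
Geostrophic balance (pressure-gradient force = Coriolis force):
V_g = (1/(fρ)) |∂P/∂n| = 1.43×10⁻² / (1.03×10⁻⁴ × 1.14) = 122 m/s
Converting: 122 m/s × 1.944 = 236 knots

236 knots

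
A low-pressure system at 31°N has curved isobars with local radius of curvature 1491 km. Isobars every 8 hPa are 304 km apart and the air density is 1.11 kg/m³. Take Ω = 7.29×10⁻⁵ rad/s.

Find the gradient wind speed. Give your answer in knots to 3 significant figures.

Coriolis parameter at 31°N:
f = 2Ω sin φ = 2 × 7.29×10⁻⁵ × sin 31° = 7.51×10⁻⁵ s⁻¹
Pressure gradient: |∂P/∂n| = 800 Pa / 304000 m = 2.63×10⁻³ Pa/m
Geostrophic speed: V_g = |∂P/∂n|/(fρ) = 2.63×10⁻³/(7.51×10⁻⁵ × 1.11) = 31.6 m/s
Around a low, centrifugal force acts outward with Coriolis, so pressure-gradient force balances both:
(1/ρ)|∂P/∂n| = fV + V²/R  →  V² + fR·V − fR·V_g = 0
With fR = 7.51×10⁻⁵ × 1491×10³ m = 112 m/s:
V = [−fR + √((fR)² + 4 fR V_g)]/2 = [−112 + √(112² + 4×112×31.6)]/2 = 25.7 m/s
Subgeostrophic (V < V_g = 31.6 m/s), as expected around a low.
Converting: 25.7 m/s × 1.944 = 49.9 knots

49.9 knots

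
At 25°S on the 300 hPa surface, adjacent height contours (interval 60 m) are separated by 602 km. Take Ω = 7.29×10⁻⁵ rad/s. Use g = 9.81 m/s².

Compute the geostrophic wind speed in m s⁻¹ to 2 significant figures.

16 m s⁻¹

Coriolis parameter at 25°S:
f = 2Ω sin φ = 2 × 7.29×10⁻⁵ × sin 25° = 6.16×10⁻⁵ s⁻¹
Height gradient: |∂Z/∂n| = 60 m / 602000 m = 9.97×10⁻⁵
On a pressure surface, geostrophic balance gives V_g = (g/f)|∂Z/∂n|:
V_g = 9.81 × 9.97×10⁻⁵ / 6.16×10⁻⁵ = 15.9 m/s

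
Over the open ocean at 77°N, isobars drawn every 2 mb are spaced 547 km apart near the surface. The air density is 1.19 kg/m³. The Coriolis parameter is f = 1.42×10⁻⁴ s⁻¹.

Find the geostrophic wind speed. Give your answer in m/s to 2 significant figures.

Pressure gradient: |∂P/∂n| = 200 Pa / 547000 m = 3.66×10⁻⁴ Pa/m
Geostrophic balance (pressure-gradient force = Coriolis force):
V_g = (1/(fρ)) |∂P/∂n| = 3.66×10⁻⁴ / (1.42×10⁻⁴ × 1.19) = 2.16 m/s

2.2 m/s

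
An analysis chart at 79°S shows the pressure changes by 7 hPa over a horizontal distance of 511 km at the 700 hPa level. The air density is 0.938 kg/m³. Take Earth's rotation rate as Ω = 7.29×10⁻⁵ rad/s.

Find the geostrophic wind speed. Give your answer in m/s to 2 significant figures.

Coriolis parameter at 79°S:
f = 2Ω sin φ = 2 × 7.29×10⁻⁵ × sin 79° = 1.43×10⁻⁴ s⁻¹
Pressure gradient: |∂P/∂n| = 700 Pa / 511000 m = 1.37×10⁻³ Pa/m
Geostrophic balance (pressure-gradient force = Coriolis force):
V_g = (1/(fρ)) |∂P/∂n| = 1.37×10⁻³ / (1.43×10⁻⁴ × 0.938) = 10.2 m/s

10 m/s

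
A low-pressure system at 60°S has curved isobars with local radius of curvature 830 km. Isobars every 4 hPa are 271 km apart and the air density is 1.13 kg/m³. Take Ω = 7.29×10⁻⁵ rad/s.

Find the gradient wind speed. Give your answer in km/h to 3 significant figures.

Coriolis parameter at 60°S:
f = 2Ω sin φ = 2 × 7.29×10⁻⁵ × sin 60° = 1.26×10⁻⁴ s⁻¹
Pressure gradient: |∂P/∂n| = 400 Pa / 271000 m = 1.48×10⁻³ Pa/m
Geostrophic speed: V_g = |∂P/∂n|/(fρ) = 1.48×10⁻³/(1.26×10⁻⁴ × 1.13) = 10.3 m/s
Around a low, centrifugal force acts outward with Coriolis, so pressure-gradient force balances both:
(1/ρ)|∂P/∂n| = fV + V²/R  →  V² + fR·V − fR·V_g = 0
With fR = 1.26×10⁻⁴ × 830×10³ m = 105 m/s:
V = [−fR + √((fR)² + 4 fR V_g)]/2 = [−105 + √(105² + 4×105×10.3)]/2 = 9.49 m/s
Subgeostrophic (V < V_g = 10.3 m/s), as expected around a low.
Converting: 9.49 m/s × 3.6 = 34.2 km/h

34.2 km/h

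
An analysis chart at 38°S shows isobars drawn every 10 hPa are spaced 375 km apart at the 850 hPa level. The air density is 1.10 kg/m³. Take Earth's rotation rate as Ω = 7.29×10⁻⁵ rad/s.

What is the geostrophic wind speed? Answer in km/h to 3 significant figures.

97.2 km/h

Coriolis parameter at 38°S:
f = 2Ω sin φ = 2 × 7.29×10⁻⁵ × sin 38° = 8.98×10⁻⁵ s⁻¹
Pressure gradient: |∂P/∂n| = 1000 Pa / 375000 m = 2.67×10⁻³ Pa/m
Geostrophic balance (pressure-gradient force = Coriolis force):
V_g = (1/(fρ)) |∂P/∂n| = 2.67×10⁻³ / (8.98×10⁻⁵ × 1.10) = 27.0 m/s
Converting: 27.0 m/s × 3.6 = 97.2 km/h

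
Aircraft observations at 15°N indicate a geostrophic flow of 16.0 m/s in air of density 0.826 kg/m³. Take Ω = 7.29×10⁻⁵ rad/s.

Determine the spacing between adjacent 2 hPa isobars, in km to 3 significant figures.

401 km

Coriolis parameter at 15°N:
f = 2Ω sin φ = 2 × 7.29×10⁻⁵ × sin 15° = 3.77×10⁻⁵ s⁻¹
Geostrophic balance rearranged: |∂P/∂n| = f ρ V_g
|∂P/∂n| = 3.77×10⁻⁵ × 0.826 × 16.0 = 4.99×10⁻⁴ Pa/m
Isobar spacing: Δn = ΔP/|∂P/∂n| = 200 Pa / 4.99×10⁻⁴ Pa/m = 401029 m ≈ 401 km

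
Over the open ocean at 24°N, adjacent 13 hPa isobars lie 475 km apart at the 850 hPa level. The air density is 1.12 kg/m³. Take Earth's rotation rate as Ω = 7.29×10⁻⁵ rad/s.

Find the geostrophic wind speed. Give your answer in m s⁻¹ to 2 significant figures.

Coriolis parameter at 24°N:
f = 2Ω sin φ = 2 × 7.29×10⁻⁵ × sin 24° = 5.93×10⁻⁵ s⁻¹
Pressure gradient: |∂P/∂n| = 1300 Pa / 475000 m = 2.74×10⁻³ Pa/m
Geostrophic balance (pressure-gradient force = Coriolis force):
V_g = (1/(fρ)) |∂P/∂n| = 2.74×10⁻³ / (5.93×10⁻⁵ × 1.12) = 41.2 m/s

41 m s⁻¹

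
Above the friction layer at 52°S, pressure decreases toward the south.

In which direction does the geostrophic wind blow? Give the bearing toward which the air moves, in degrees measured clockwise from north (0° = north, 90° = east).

The pressure-gradient force points toward the south (bearing 180°).
Geostrophic balance: in the Southern Hemisphere the Coriolis force deflects motion to the left, so the geostrophic wind blows 90° to the left of the pressure-gradient force (low pressure on the right).
Rotating 180° by 90° counterclockwise gives 090° — the wind blows toward the east.

090°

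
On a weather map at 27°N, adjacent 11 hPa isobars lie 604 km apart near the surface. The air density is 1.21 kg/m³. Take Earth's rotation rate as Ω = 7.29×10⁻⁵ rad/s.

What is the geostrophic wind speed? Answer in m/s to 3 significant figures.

Coriolis parameter at 27°N:
f = 2Ω sin φ = 2 × 7.29×10⁻⁵ × sin 27° = 6.62×10⁻⁵ s⁻¹
Pressure gradient: |∂P/∂n| = 1100 Pa / 604000 m = 1.82×10⁻³ Pa/m
Geostrophic balance (pressure-gradient force = Coriolis force):
V_g = (1/(fρ)) |∂P/∂n| = 1.82×10⁻³ / (6.62×10⁻⁵ × 1.21) = 22.7 m/s

22.7 m/s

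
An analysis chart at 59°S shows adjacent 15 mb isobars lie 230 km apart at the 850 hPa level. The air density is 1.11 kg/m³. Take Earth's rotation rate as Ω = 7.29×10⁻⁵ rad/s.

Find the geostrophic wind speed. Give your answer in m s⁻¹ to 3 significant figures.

Coriolis parameter at 59°S:
f = 2Ω sin φ = 2 × 7.29×10⁻⁵ × sin 59° = 1.25×10⁻⁴ s⁻¹
Pressure gradient: |∂P/∂n| = 1500 Pa / 230000 m = 6.52×10⁻³ Pa/m
Geostrophic balance (pressure-gradient force = Coriolis force):
V_g = (1/(fρ)) |∂P/∂n| = 6.52×10⁻³ / (1.25×10⁻⁴ × 1.11) = 47.0 m/s

47.0 m s⁻¹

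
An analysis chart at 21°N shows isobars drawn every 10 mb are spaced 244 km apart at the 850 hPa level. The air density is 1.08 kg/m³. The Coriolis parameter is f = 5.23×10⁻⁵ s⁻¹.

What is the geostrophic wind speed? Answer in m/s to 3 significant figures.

72.6 m/s

Pressure gradient: |∂P/∂n| = 1000 Pa / 244000 m = 4.10×10⁻³ Pa/m
Geostrophic balance (pressure-gradient force = Coriolis force):
V_g = (1/(fρ)) |∂P/∂n| = 4.10×10⁻³ / (5.23×10⁻⁵ × 1.08) = 72.6 m/s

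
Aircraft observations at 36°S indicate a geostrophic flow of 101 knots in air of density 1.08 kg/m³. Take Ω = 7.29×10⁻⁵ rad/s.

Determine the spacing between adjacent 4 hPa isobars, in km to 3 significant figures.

Coriolis parameter at 36°S:
f = 2Ω sin φ = 2 × 7.29×10⁻⁵ × sin 36° = 8.57×10⁻⁵ s⁻¹
Wind speed in SI: 101 knots = 52.0 m/s
Geostrophic balance rearranged: |∂P/∂n| = f ρ V_g
|∂P/∂n| = 8.57×10⁻⁵ × 1.08 × 52.0 = 4.81×10⁻³ Pa/m
Isobar spacing: Δn = ΔP/|∂P/∂n| = 400 Pa / 4.81×10⁻³ Pa/m = 83176 m ≈ 83.2 km

83.2 km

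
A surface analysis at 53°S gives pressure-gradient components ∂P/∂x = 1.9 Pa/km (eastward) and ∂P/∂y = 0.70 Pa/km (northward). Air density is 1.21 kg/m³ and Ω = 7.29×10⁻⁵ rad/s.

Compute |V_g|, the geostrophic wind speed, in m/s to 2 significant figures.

14 m/s

Coriolis parameter at 53°S:
f = 2Ω sin φ = 2 × 7.29×10⁻⁵ × sin 53° = 1.16×10⁻⁴ s⁻¹
In the Southern Hemisphere f is negative: f = −1.16×10⁻⁴ s⁻¹.
Component geostrophic relations (x east, y north):
u_g = −(1/(fρ)) ∂P/∂y,  v_g = (1/(fρ)) ∂P/∂x
u_g = −(0.70×10⁻³)/(−1.16×10⁻⁴ × 1.21) = 4.97 m/s;  v_g = (1.9×10⁻³)/(−1.16×10⁻⁴ × 1.21) = −13.5 m/s
|V_g| = √(u_g² + v_g²) = 14.4 m/s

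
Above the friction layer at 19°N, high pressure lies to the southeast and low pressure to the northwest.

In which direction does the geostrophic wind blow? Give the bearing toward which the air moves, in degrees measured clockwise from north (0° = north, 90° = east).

The pressure-gradient force points toward the northwest (bearing 315°).
Geostrophic balance: in the Northern Hemisphere the Coriolis force deflects motion to the right, so the geostrophic wind blows 90° to the right of the pressure-gradient force (low pressure on the left).
Rotating 315° by 90° clockwise gives 045° — the wind blows toward the northeast.

045°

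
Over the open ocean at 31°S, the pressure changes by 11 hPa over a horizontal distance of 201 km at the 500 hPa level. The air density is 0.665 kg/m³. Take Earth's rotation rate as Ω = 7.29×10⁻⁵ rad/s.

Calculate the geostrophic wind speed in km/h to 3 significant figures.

395 km/h

Coriolis parameter at 31°S:
f = 2Ω sin φ = 2 × 7.29×10⁻⁵ × sin 31° = 7.51×10⁻⁵ s⁻¹
Pressure gradient: |∂P/∂n| = 1100 Pa / 201000 m = 5.47×10⁻³ Pa/m
Geostrophic balance (pressure-gradient force = Coriolis force):
V_g = (1/(fρ)) |∂P/∂n| = 5.47×10⁻³ / (7.51×10⁻⁵ × 0.665) = 110 m/s
Converting: 110 m/s × 3.6 = 395 km/h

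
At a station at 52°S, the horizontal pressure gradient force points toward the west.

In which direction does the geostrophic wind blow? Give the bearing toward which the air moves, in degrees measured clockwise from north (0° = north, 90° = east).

The pressure-gradient force points toward the west (bearing 270°).
Geostrophic balance: in the Southern Hemisphere the Coriolis force deflects motion to the left, so the geostrophic wind blows 90° to the left of the pressure-gradient force (low pressure on the right).
Rotating 270° by 90° counterclockwise gives 180° — the wind blows toward the south.

180°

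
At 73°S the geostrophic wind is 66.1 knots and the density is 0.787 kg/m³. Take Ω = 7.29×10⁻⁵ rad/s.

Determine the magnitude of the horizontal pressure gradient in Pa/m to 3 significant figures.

3.73×10⁻³ Pa/m

Coriolis parameter at 73°S:
f = 2Ω sin φ = 2 × 7.29×10⁻⁵ × sin 73° = 1.39×10⁻⁴ s⁻¹
Wind speed in SI: 66.1 knots = 34.0 m/s
Geostrophic balance rearranged: |∂P/∂n| = f ρ V_g
|∂P/∂n| = 1.39×10⁻⁴ × 0.787 × 34.0 = 3.73×10⁻³ Pa/m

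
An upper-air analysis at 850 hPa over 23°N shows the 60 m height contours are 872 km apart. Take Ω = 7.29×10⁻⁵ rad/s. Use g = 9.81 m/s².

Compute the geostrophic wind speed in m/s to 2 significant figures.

12 m/s

Coriolis parameter at 23°N:
f = 2Ω sin φ = 2 × 7.29×10⁻⁵ × sin 23° = 5.70×10⁻⁵ s⁻¹
Height gradient: |∂Z/∂n| = 60 m / 872000 m = 6.88×10⁻⁵
On a pressure surface, geostrophic balance gives V_g = (g/f)|∂Z/∂n|:
V_g = 9.81 × 6.88×10⁻⁵ / 5.70×10⁻⁵ = 11.8 m/s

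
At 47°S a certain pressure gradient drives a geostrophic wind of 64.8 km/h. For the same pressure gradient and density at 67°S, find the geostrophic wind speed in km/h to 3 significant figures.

51.5 km/h

With the same pressure gradient and density, V_g ∝ 1/f ∝ 1/sin φ.
V₂ = V₁ · sin φ₁ / sin φ₂ = 64.8 × sin 47° / sin 67°
V₂ = 64.8 × 0.7314/0.9205 = 51.5 km/h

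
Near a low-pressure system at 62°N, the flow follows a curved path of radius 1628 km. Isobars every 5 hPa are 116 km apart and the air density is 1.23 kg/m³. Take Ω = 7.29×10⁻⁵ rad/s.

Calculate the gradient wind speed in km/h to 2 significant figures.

88 km/h

Coriolis parameter at 62°N:
f = 2Ω sin φ = 2 × 7.29×10⁻⁵ × sin 62° = 1.29×10⁻⁴ s⁻¹
Pressure gradient: |∂P/∂n| = 500 Pa / 116000 m = 4.31×10⁻³ Pa/m
Geostrophic speed: V_g = |∂P/∂n|/(fρ) = 4.31×10⁻³/(1.29×10⁻⁴ × 1.23) = 27.2 m/s
Around a low, centrifugal force acts outward with Coriolis, so pressure-gradient force balances both:
(1/ρ)|∂P/∂n| = fV + V²/R  →  V² + fR·V − fR·V_g = 0
With fR = 1.29×10⁻⁴ × 1628×10³ m = 210 m/s:
V = [−fR + √((fR)² + 4 fR V_g)]/2 = [−210 + √(210² + 4×210×27.2)]/2 = 24.4 m/s
Subgeostrophic (V < V_g = 27.2 m/s), as expected around a low.
Converting: 24.4 m/s × 3.6 = 88 km/h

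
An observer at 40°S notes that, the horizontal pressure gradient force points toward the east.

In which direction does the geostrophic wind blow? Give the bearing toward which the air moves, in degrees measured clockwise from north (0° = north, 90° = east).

000°

The pressure-gradient force points toward the east (bearing 090°).
Geostrophic balance: in the Southern Hemisphere the Coriolis force deflects motion to the left, so the geostrophic wind blows 90° to the left of the pressure-gradient force (low pressure on the right).
Rotating 090° by 90° counterclockwise gives 000° — the wind blows toward the north.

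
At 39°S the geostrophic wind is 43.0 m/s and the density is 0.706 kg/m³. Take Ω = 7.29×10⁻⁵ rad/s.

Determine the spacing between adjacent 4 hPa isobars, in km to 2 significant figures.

140 km

Coriolis parameter at 39°S:
f = 2Ω sin φ = 2 × 7.29×10⁻⁵ × sin 39° = 9.18×10⁻⁵ s⁻¹
Geostrophic balance rearranged: |∂P/∂n| = f ρ V_g
|∂P/∂n| = 9.18×10⁻⁵ × 0.706 × 43.0 = 2.79×10⁻³ Pa/m
Isobar spacing: Δn = ΔP/|∂P/∂n| = 400 Pa / 2.79×10⁻³ Pa/m = 143601 m ≈ 140 km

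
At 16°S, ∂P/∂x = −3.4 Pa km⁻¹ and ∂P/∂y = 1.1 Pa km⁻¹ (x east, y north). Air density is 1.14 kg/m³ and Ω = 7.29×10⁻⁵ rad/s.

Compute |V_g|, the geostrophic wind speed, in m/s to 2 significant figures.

Coriolis parameter at 16°S:
f = 2Ω sin φ = 2 × 7.29×10⁻⁵ × sin 16° = 4.02×10⁻⁵ s⁻¹
In the Southern Hemisphere f is negative: f = −4.02×10⁻⁵ s⁻¹.
Component geostrophic relations (x east, y north):
u_g = −(1/(fρ)) ∂P/∂y,  v_g = (1/(fρ)) ∂P/∂x
u_g = −(1.1×10⁻³)/(−4.02×10⁻⁵ × 1.14) = 24.0 m/s;  v_g = (−3.4×10⁻³)/(−4.02×10⁻⁵ × 1.14) = 74.2 m/s
|V_g| = √(u_g² + v_g²) = 78.0 m/s

78 m/s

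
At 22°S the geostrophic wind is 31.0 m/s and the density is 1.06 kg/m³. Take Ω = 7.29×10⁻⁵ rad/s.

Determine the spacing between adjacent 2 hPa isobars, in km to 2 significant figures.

110 km

Coriolis parameter at 22°S:
f = 2Ω sin φ = 2 × 7.29×10⁻⁵ × sin 22° = 5.46×10⁻⁵ s⁻¹
Geostrophic balance rearranged: |∂P/∂n| = f ρ V_g
|∂P/∂n| = 5.46×10⁻⁵ × 1.06 × 31.0 = 1.79×10⁻³ Pa/m
Isobar spacing: Δn = ΔP/|∂P/∂n| = 200 Pa / 1.79×10⁻³ Pa/m = 111437 m ≈ 110 km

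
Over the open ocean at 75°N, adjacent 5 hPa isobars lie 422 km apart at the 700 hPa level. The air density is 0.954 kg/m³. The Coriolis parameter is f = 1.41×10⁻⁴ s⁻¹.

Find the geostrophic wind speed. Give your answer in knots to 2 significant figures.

17 knots

Pressure gradient: |∂P/∂n| = 500 Pa / 422000 m = 1.18×10⁻³ Pa/m
Geostrophic balance (pressure-gradient force = Coriolis force):
V_g = (1/(fρ)) |∂P/∂n| = 1.18×10⁻³ / (1.41×10⁻⁴ × 0.954) = 8.81 m/s
Converting: 8.81 m/s × 1.944 = 17 knots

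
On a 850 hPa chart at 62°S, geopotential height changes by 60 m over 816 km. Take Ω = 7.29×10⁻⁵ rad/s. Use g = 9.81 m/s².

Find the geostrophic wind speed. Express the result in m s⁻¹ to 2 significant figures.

5.6 m s⁻¹

Coriolis parameter at 62°S:
f = 2Ω sin φ = 2 × 7.29×10⁻⁵ × sin 62° = 1.29×10⁻⁴ s⁻¹
Height gradient: |∂Z/∂n| = 60 m / 816000 m = 7.35×10⁻⁵
On a pressure surface, geostrophic balance gives V_g = (g/f)|∂Z/∂n|:
V_g = 9.81 × 7.35×10⁻⁵ / 1.29×10⁻⁴ = 5.60 m/s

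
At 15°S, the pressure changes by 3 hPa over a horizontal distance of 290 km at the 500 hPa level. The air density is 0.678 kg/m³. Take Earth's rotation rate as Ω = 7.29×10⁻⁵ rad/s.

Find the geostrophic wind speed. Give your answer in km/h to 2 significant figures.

Coriolis parameter at 15°S:
f = 2Ω sin φ = 2 × 7.29×10⁻⁵ × sin 15° = 3.77×10⁻⁵ s⁻¹
Pressure gradient: |∂P/∂n| = 300 Pa / 290000 m = 1.03×10⁻³ Pa/m
Geostrophic balance (pressure-gradient force = Coriolis force):
V_g = (1/(fρ)) |∂P/∂n| = 1.03×10⁻³ / (3.77×10⁻⁵ × 0.678) = 40.4 m/s
Converting: 40.4 m/s × 3.6 = 150 km/h

150 km/h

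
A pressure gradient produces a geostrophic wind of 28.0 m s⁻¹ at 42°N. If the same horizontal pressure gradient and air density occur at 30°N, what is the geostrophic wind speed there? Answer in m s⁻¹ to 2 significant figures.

37 m s⁻¹

With the same pressure gradient and density, V_g ∝ 1/f ∝ 1/sin φ.
V₂ = V₁ · sin φ₁ / sin φ₂ = 28.0 × sin 42° / sin 30°
V₂ = 28.0 × 0.6691/0.5000 = 37 m s⁻¹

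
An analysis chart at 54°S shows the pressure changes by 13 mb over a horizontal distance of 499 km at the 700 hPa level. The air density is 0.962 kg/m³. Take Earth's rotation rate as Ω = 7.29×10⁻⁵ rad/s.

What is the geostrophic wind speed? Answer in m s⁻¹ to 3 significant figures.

Coriolis parameter at 54°S:
f = 2Ω sin φ = 2 × 7.29×10⁻⁵ × sin 54° = 1.18×10⁻⁴ s⁻¹
Pressure gradient: |∂P/∂n| = 1300 Pa / 499000 m = 2.61×10⁻³ Pa/m
Geostrophic balance (pressure-gradient force = Coriolis force):
V_g = (1/(fρ)) |∂P/∂n| = 2.61×10⁻³ / (1.18×10⁻⁴ × 0.962) = 23.0 m/s

23.0 m s⁻¹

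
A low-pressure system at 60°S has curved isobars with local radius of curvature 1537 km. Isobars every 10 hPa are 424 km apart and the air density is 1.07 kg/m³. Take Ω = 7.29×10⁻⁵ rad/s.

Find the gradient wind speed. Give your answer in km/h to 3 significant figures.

Coriolis parameter at 60°S:
f = 2Ω sin φ = 2 × 7.29×10⁻⁵ × sin 60° = 1.26×10⁻⁴ s⁻¹
Pressure gradient: |∂P/∂n| = 1000 Pa / 424000 m = 2.36×10⁻³ Pa/m
Geostrophic speed: V_g = |∂P/∂n|/(fρ) = 2.36×10⁻³/(1.26×10⁻⁴ × 1.07) = 17.5 m/s
Around a low, centrifugal force acts outward with Coriolis, so pressure-gradient force balances both:
(1/ρ)|∂P/∂n| = fV + V²/R  →  V² + fR·V − fR·V_g = 0
With fR = 1.26×10⁻⁴ × 1537×10³ m = 194 m/s:
V = [−fR + √((fR)² + 4 fR V_g)]/2 = [−194 + √(194² + 4×194×17.5)]/2 = 16.1 m/s
Subgeostrophic (V < V_g = 17.5 m/s), as expected around a low.
Converting: 16.1 m/s × 3.6 = 58.0 km/h

58.0 km/h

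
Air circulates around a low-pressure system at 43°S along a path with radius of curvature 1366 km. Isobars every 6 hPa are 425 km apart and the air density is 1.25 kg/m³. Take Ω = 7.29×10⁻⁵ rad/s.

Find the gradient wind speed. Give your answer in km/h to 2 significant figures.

Coriolis parameter at 43°S:
f = 2Ω sin φ = 2 × 7.29×10⁻⁵ × sin 43° = 9.94×10⁻⁵ s⁻¹
Pressure gradient: |∂P/∂n| = 600 Pa / 425000 m = 1.41×10⁻³ Pa/m
Geostrophic speed: V_g = |∂P/∂n|/(fρ) = 1.41×10⁻³/(9.94×10⁻⁵ × 1.25) = 11.4 m/s
Around a low, centrifugal force acts outward with Coriolis, so pressure-gradient force balances both:
(1/ρ)|∂P/∂n| = fV + V²/R  →  V² + fR·V − fR·V_g = 0
With fR = 9.94×10⁻⁵ × 1366×10³ m = 136 m/s:
V = [−fR + √((fR)² + 4 fR V_g)]/2 = [−136 + √(136² + 4×136×11.4)]/2 = 10.5 m/s
Subgeostrophic (V < V_g = 11.4 m/s), as expected around a low.
Converting: 10.5 m/s × 3.6 = 38 km/h

38 km/h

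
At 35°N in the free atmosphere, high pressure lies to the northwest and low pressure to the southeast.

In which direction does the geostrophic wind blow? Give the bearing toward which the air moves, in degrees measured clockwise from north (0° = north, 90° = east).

225°

The pressure-gradient force points toward the southeast (bearing 135°).
Geostrophic balance: in the Northern Hemisphere the Coriolis force deflects motion to the right, so the geostrophic wind blows 90° to the right of the pressure-gradient force (low pressure on the left).
Rotating 135° by 90° clockwise gives 225° — the wind blows toward the southwest.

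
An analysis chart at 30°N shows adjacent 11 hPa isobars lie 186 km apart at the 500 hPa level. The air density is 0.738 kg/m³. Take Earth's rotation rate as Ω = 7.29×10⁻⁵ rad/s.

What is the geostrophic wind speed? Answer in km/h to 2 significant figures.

400 km/h

Coriolis parameter at 30°N:
f = 2Ω sin φ = 2 × 7.29×10⁻⁵ × sin 30° = 7.29×10⁻⁵ s⁻¹
Pressure gradient: |∂P/∂n| = 1100 Pa / 186000 m = 5.91×10⁻³ Pa/m
Geostrophic balance (pressure-gradient force = Coriolis force):
V_g = (1/(fρ)) |∂P/∂n| = 5.91×10⁻³ / (7.29×10⁻⁵ × 0.738) = 110 m/s
Converting: 110 m/s × 3.6 = 400 km/h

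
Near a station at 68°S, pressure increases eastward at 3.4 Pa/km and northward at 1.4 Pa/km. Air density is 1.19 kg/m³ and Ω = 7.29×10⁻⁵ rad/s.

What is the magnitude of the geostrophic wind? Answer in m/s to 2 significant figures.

23 m/s

Coriolis parameter at 68°S:
f = 2Ω sin φ = 2 × 7.29×10⁻⁵ × sin 68° = 1.35×10⁻⁴ s⁻¹
In the Southern Hemisphere f is negative: f = −1.35×10⁻⁴ s⁻¹.
Component geostrophic relations (x east, y north):
u_g = −(1/(fρ)) ∂P/∂y,  v_g = (1/(fρ)) ∂P/∂x
u_g = −(1.4×10⁻³)/(−1.35×10⁻⁴ × 1.19) = 8.70 m/s;  v_g = (3.4×10⁻³)/(−1.35×10⁻⁴ × 1.19) = −21.1 m/s
|V_g| = √(u_g² + v_g²) = 22.9 m/s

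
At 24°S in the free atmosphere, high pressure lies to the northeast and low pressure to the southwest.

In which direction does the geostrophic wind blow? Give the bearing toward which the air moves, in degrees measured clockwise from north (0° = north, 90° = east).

135°

The pressure-gradient force points toward the southwest (bearing 225°).
Geostrophic balance: in the Southern Hemisphere the Coriolis force deflects motion to the left, so the geostrophic wind blows 90° to the left of the pressure-gradient force (low pressure on the right).
Rotating 225° by 90° counterclockwise gives 135° — the wind blows toward the southeast.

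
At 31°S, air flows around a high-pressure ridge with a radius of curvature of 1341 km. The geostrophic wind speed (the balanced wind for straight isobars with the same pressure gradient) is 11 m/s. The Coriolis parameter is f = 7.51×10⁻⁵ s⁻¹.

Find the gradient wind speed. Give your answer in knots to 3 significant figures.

Around a high, pressure-gradient force acts outward with centrifugal, so Coriolis balances both:
fV = (1/ρ)|∂P/∂n| + V²/R  →  V² − fR·V + fR·V_g = 0
With fR = 7.51×10⁻⁵ × 1341×10³ m = 101 m/s:
V = [fR − √((fR)² − 4 fR V_g)]/2 = [101 − √(101² − 4×101×11)]/2 = 12.6 m/s
Supergeostrophic (V > V_g = 11 m/s), as expected around a high.
Converting: 12.6 m/s × 1.944 = 24.4 knots

24.4 knots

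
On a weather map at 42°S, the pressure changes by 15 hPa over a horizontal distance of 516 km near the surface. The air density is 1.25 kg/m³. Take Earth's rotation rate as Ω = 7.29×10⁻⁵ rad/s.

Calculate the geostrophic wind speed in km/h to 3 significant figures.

Coriolis parameter at 42°S:
f = 2Ω sin φ = 2 × 7.29×10⁻⁵ × sin 42° = 9.76×10⁻⁵ s⁻¹
Pressure gradient: |∂P/∂n| = 1500 Pa / 516000 m = 2.91×10⁻³ Pa/m
Geostrophic balance (pressure-gradient force = Coriolis force):
V_g = (1/(fρ)) |∂P/∂n| = 2.91×10⁻³ / (9.76×10⁻⁵ × 1.25) = 23.8 m/s
Converting: 23.8 m/s × 3.6 = 85.8 km/h

85.8 km/h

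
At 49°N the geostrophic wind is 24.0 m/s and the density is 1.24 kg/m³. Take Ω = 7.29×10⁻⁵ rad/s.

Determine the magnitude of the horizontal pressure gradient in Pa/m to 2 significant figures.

Coriolis parameter at 49°N:
f = 2Ω sin φ = 2 × 7.29×10⁻⁵ × sin 49° = 1.10×10⁻⁴ s⁻¹
Geostrophic balance rearranged: |∂P/∂n| = f ρ V_g
|∂P/∂n| = 1.10×10⁻⁴ × 1.24 × 24.0 = 3.27×10⁻³ Pa/m

3.3×10⁻³ Pa/m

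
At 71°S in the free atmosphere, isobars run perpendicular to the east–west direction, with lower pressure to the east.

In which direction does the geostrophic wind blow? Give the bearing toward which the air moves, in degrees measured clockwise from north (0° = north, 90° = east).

The pressure-gradient force points toward the east (bearing 090°).
Geostrophic balance: in the Southern Hemisphere the Coriolis force deflects motion to the left, so the geostrophic wind blows 90° to the left of the pressure-gradient force (low pressure on the right).
Rotating 090° by 90° counterclockwise gives 000° — the wind blows toward the north.

000°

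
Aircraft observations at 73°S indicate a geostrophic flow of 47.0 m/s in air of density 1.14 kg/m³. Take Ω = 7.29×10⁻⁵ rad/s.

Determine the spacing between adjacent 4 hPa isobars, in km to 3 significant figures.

Coriolis parameter at 73°S:
f = 2Ω sin φ = 2 × 7.29×10⁻⁵ × sin 73° = 1.39×10⁻⁴ s⁻¹
Geostrophic balance rearranged: |∂P/∂n| = f ρ V_g
|∂P/∂n| = 1.39×10⁻⁴ × 1.14 × 47.0 = 7.47×10⁻³ Pa/m
Isobar spacing: Δn = ΔP/|∂P/∂n| = 400 Pa / 7.47×10⁻³ Pa/m = 53543 m ≈ 53.5 km

53.5 km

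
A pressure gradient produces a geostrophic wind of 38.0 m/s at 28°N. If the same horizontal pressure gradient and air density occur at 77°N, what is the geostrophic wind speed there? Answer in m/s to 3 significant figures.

18.3 m/s

With the same pressure gradient and density, V_g ∝ 1/f ∝ 1/sin φ.
V₂ = V₁ · sin φ₁ / sin φ₂ = 38.0 × sin 28° / sin 77°
V₂ = 38.0 × 0.4695/0.9744 = 18.3 m/s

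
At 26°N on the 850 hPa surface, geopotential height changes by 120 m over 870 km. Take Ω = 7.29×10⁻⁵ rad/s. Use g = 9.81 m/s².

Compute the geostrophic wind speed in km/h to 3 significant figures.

Coriolis parameter at 26°N:
f = 2Ω sin φ = 2 × 7.29×10⁻⁵ × sin 26° = 6.39×10⁻⁵ s⁻¹
Height gradient: |∂Z/∂n| = 120 m / 870000 m = 1.38×10⁻⁴
On a pressure surface, geostrophic balance gives V_g = (g/f)|∂Z/∂n|:
V_g = 9.81 × 1.38×10⁻⁴ / 6.39×10⁻⁵ = 21.2 m/s
Converting: 21.2 m/s × 3.6 = 76.2 km/h

76.2 km/h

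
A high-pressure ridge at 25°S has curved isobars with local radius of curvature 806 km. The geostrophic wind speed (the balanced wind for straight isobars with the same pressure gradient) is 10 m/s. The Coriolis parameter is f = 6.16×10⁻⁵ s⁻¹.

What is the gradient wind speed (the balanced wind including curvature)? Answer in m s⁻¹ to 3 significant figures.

Around a high, pressure-gradient force acts outward with centrifugal, so Coriolis balances both:
fV = (1/ρ)|∂P/∂n| + V²/R  →  V² − fR·V + fR·V_g = 0
With fR = 6.16×10⁻⁵ × 806×10³ m = 49.6 m/s:
V = [fR − √((fR)² − 4 fR V_g)]/2 = [49.6 − √(49.6² − 4×49.6×10)]/2 = 13.9 m/s
Supergeostrophic (V > V_g = 10 m/s), as expected around a high.

13.9 m s⁻¹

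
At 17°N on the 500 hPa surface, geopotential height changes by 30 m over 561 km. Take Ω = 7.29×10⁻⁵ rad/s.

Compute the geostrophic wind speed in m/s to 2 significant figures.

Coriolis parameter at 17°N:
f = 2Ω sin φ = 2 × 7.29×10⁻⁵ × sin 17° = 4.26×10⁻⁵ s⁻¹
Height gradient: |∂Z/∂n| = 30 m / 561000 m = 5.35×10⁻⁵
On a pressure surface, geostrophic balance gives V_g = (g/f)|∂Z/∂n|:
V_g = 9.81 × 5.35×10⁻⁵ / 4.26×10⁻⁵ = 12.3 m/s

12 m/s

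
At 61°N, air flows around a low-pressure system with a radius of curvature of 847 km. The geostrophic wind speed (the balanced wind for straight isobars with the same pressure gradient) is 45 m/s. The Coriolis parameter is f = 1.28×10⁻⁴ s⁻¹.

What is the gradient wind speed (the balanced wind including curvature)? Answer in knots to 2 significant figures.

Around a low, centrifugal force acts outward with Coriolis, so pressure-gradient force balances both:
(1/ρ)|∂P/∂n| = fV + V²/R  →  V² + fR·V − fR·V_g = 0
With fR = 1.28×10⁻⁴ × 847×10³ m = 108 m/s:
V = [−fR + √((fR)² + 4 fR V_g)]/2 = [−108 + √(108² + 4×108×45)]/2 = 34.2 m/s
Subgeostrophic (V < V_g = 45 m/s), as expected around a low.
Converting: 34.2 m/s × 1.944 = 66 knots

66 knots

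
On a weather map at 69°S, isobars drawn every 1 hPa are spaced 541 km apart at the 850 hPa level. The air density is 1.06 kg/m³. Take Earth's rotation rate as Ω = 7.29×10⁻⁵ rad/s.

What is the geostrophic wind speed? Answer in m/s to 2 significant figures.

Coriolis parameter at 69°S:
f = 2Ω sin φ = 2 × 7.29×10⁻⁵ × sin 69° = 1.36×10⁻⁴ s⁻¹
Pressure gradient: |∂P/∂n| = 100 Pa / 541000 m = 1.85×10⁻⁴ Pa/m
Geostrophic balance (pressure-gradient force = Coriolis force):
V_g = (1/(fρ)) |∂P/∂n| = 1.85×10⁻⁴ / (1.36×10⁻⁴ × 1.06) = 1.28 m/s

1.3 m/s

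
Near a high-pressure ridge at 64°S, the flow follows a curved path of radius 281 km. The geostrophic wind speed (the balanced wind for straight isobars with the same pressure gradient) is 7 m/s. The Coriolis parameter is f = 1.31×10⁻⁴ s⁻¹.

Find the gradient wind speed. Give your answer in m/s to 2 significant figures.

9.4 m/s

Around a high, pressure-gradient force acts outward with centrifugal, so Coriolis balances both:
fV = (1/ρ)|∂P/∂n| + V²/R  →  V² − fR·V + fR·V_g = 0
With fR = 1.31×10⁻⁴ × 281×10³ m = 36.8 m/s:
V = [fR − √((fR)² − 4 fR V_g)]/2 = [36.8 − √(36.8² − 4×36.8×7)]/2 = 9.4 m/s
Supergeostrophic (V > V_g = 7 m/s), as expected around a high.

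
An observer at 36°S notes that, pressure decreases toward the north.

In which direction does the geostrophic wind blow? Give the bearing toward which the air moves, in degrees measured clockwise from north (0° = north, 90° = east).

The pressure-gradient force points toward the north (bearing 000°).
Geostrophic balance: in the Southern Hemisphere the Coriolis force deflects motion to the left, so the geostrophic wind blows 90° to the left of the pressure-gradient force (low pressure on the right).
Rotating 000° by 90° counterclockwise gives 270° — the wind blows toward the west.

270°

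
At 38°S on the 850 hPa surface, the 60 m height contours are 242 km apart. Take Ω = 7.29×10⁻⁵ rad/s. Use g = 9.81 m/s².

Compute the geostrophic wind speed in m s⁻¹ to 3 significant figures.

Coriolis parameter at 38°S:
f = 2Ω sin φ = 2 × 7.29×10⁻⁵ × sin 38° = 8.98×10⁻⁵ s⁻¹
Height gradient: |∂Z/∂n| = 60 m / 242000 m = 2.48×10⁻⁴
On a pressure surface, geostrophic balance gives V_g = (g/f)|∂Z/∂n|:
V_g = 9.81 × 2.48×10⁻⁴ / 8.98×10⁻⁵ = 27.1 m/s

27.1 m s⁻¹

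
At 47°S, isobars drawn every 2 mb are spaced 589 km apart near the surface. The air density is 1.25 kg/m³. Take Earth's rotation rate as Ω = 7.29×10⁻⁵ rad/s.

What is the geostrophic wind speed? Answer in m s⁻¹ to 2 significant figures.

Coriolis parameter at 47°S:
f = 2Ω sin φ = 2 × 7.29×10⁻⁵ × sin 47° = 1.07×10⁻⁴ s⁻¹
Pressure gradient: |∂P/∂n| = 200 Pa / 589000 m = 3.40×10⁻⁴ Pa/m
Geostrophic balance (pressure-gradient force = Coriolis force):
V_g = (1/(fρ)) |∂P/∂n| = 3.40×10⁻⁴ / (1.07×10⁻⁴ × 1.25) = 2.55 m/s

2.5 m s⁻¹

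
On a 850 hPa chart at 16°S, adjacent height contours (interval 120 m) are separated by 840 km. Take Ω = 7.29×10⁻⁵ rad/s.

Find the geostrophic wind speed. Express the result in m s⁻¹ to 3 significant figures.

Coriolis parameter at 16°S:
f = 2Ω sin φ = 2 × 7.29×10⁻⁵ × sin 16° = 4.02×10⁻⁵ s⁻¹
Height gradient: |∂Z/∂n| = 120 m / 840000 m = 1.43×10⁻⁴
On a pressure surface, geostrophic balance gives V_g = (g/f)|∂Z/∂n|:
V_g = 9.81 × 1.43×10⁻⁴ / 4.02×10⁻⁵ = 34.9 m/s

34.9 m s⁻¹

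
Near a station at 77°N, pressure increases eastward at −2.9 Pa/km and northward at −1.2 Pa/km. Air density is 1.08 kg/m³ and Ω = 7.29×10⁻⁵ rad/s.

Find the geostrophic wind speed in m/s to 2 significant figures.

20 m/s

Coriolis parameter at 77°N:
f = 2Ω sin φ = 2 × 7.29×10⁻⁵ × sin 77° = 1.42×10⁻⁴ s⁻¹
Component geostrophic relations (x east, y north):
u_g = −(1/(fρ)) ∂P/∂y,  v_g = (1/(fρ)) ∂P/∂x
u_g = −(−1.2×10⁻³)/(1.42×10⁻⁴ × 1.08) = 7.82 m/s;  v_g = (−2.9×10⁻³)/(1.42×10⁻⁴ × 1.08) = −18.9 m/s
|V_g| = √(u_g² + v_g²) = 20.5 m/s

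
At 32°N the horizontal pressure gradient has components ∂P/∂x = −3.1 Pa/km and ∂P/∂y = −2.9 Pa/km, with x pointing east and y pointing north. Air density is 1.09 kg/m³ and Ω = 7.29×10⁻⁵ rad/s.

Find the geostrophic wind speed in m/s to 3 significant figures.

Coriolis parameter at 32°N:
f = 2Ω sin φ = 2 × 7.29×10⁻⁵ × sin 32° = 7.73×10⁻⁵ s⁻¹
Component geostrophic relations (x east, y north):
u_g = −(1/(fρ)) ∂P/∂y,  v_g = (1/(fρ)) ∂P/∂x
u_g = −(−2.9×10⁻³)/(7.73×10⁻⁵ × 1.09) = 34.4 m/s;  v_g = (−3.1×10⁻³)/(7.73×10⁻⁵ × 1.09) = −36.8 m/s
|V_g| = √(u_g² + v_g²) = 50.4 m/s

50.4 m/s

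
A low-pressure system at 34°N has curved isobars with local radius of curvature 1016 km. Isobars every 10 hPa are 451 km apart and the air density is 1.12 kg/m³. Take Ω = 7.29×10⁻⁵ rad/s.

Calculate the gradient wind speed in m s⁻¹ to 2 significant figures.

20 m s⁻¹

Coriolis parameter at 34°N:
f = 2Ω sin φ = 2 × 7.29×10⁻⁵ × sin 34° = 8.15×10⁻⁵ s⁻¹
Pressure gradient: |∂P/∂n| = 1000 Pa / 451000 m = 2.22×10⁻³ Pa/m
Geostrophic speed: V_g = |∂P/∂n|/(fρ) = 2.22×10⁻³/(8.15×10⁻⁵ × 1.12) = 24.3 m/s
Around a low, centrifugal force acts outward with Coriolis, so pressure-gradient force balances both:
(1/ρ)|∂P/∂n| = fV + V²/R  →  V² + fR·V − fR·V_g = 0
With fR = 8.15×10⁻⁵ × 1016×10³ m = 82.8 m/s:
V = [−fR + √((fR)² + 4 fR V_g)]/2 = [−82.8 + √(82.8² + 4×82.8×24.3)]/2 = 19.6 m/s
Subgeostrophic (V < V_g = 24.3 m/s), as expected around a low.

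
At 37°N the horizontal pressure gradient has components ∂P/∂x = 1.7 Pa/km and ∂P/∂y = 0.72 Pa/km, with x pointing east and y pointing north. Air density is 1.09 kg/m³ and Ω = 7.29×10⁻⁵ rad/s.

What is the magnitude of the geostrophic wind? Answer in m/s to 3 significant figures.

19.3 m/s

Coriolis parameter at 37°N:
f = 2Ω sin φ = 2 × 7.29×10⁻⁵ × sin 37° = 8.77×10⁻⁵ s⁻¹
Component geostrophic relations (x east, y north):
u_g = −(1/(fρ)) ∂P/∂y,  v_g = (1/(fρ)) ∂P/∂x
u_g = −(0.72×10⁻³)/(8.77×10⁻⁵ × 1.09) = −7.53 m/s;  v_g = (1.7×10⁻³)/(8.77×10⁻⁵ × 1.09) = 17.8 m/s
|V_g| = √(u_g² + v_g²) = 19.3 m/s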